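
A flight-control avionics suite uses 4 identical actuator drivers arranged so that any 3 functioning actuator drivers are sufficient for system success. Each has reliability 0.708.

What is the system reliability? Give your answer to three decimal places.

R = Σ_{i=3}^{4} C(4,i) p^i (1−p)^{4−i} with p = 0.708
C(4,3)·0.708^3·0.292^1 = 0.41452
C(4,4)·0.708^4·0.292^0 = 0.25127
Sum = 0.666

0.666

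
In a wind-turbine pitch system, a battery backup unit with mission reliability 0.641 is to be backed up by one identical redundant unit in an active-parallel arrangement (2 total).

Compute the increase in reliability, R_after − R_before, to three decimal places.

R_before = 0.641
R_after = 1 − (1 − 0.641)^2 = 0.871
ΔR = 0.871 − 0.641 = 0.230

0.230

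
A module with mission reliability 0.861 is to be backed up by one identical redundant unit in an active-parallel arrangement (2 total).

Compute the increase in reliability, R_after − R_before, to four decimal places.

R_before = 0.861
R_after = 1 − (1 − 0.861)^2 = 0.9807
ΔR = 0.9807 − 0.861 = 0.1197

0.1197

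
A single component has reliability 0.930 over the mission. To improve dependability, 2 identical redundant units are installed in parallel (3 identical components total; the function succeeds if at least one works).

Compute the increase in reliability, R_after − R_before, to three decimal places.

0.070

R_before = 0.930
R_after = 1 − (1 − 0.930)^3 = 1.000
ΔR = 1.000 − 0.930 = 0.070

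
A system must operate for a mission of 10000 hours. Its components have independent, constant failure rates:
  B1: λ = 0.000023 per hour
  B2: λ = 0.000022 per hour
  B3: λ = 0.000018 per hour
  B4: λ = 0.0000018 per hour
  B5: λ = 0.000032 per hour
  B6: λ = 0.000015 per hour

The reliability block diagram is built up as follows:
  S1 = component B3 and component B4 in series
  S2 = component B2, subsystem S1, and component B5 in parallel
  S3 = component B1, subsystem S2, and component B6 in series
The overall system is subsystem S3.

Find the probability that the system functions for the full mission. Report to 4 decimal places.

0.6772

R(B1) = exp(−0.000023 × 10000) = 0.794534
R(B2) = exp(−0.000022 × 10000) = 0.802519
R(B3) = exp(−0.000018 × 10000) = 0.835270
R(B4) = exp(−0.0000018 × 10000) = 0.982161
R(B5) = exp(−0.000032 × 10000) = 0.726149
R(B6) = exp(−0.000015 × 10000) = 0.860708
Series (B3 and B4): 0.835270 × 0.982161 = 0.820370
Parallel (B2, [0.820370], and B5): 1 − (1 − 0.802519)(1 − 0.820370)(1 − 0.726149) = 0.990286
Series (B1, [0.990286], and B6): 0.794534 × 0.990286 × 0.860708 = 0.6772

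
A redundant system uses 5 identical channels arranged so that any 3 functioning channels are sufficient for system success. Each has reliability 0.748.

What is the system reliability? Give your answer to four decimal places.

R = Σ_{i=3}^{5} C(5,i) p^i (1−p)^{5−i} with p = 0.748
C(5,3)·0.748^3·0.252^2 = 0.265770
C(5,4)·0.748^4·0.252^1 = 0.394436
C(5,5)·0.748^5·0.252^0 = 0.234157
Sum = 0.8944

0.8944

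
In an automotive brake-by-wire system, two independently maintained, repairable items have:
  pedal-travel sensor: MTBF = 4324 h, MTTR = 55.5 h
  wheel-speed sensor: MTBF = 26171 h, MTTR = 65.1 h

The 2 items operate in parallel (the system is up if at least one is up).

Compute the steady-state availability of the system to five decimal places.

A(pedal-travel sensor) = MTBF/(MTBF+MTTR) = 4324/(4324+55.5) = 0.987327
A(wheel-speed sensor) = MTBF/(MTBF+MTTR) = 26171/(26171+65.1) = 0.997519
Parallel availability: 1 − (1 − 0.987327)(1 − 0.997519) = 0.99997

0.99997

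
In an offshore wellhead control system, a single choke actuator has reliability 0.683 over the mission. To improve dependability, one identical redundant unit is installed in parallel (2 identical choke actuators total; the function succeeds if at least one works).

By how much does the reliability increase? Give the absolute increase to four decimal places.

R_before = 0.683
R_after = 1 − (1 − 0.683)^2 = 0.8995
ΔR = 0.8995 − 0.683 = 0.2165

0.2165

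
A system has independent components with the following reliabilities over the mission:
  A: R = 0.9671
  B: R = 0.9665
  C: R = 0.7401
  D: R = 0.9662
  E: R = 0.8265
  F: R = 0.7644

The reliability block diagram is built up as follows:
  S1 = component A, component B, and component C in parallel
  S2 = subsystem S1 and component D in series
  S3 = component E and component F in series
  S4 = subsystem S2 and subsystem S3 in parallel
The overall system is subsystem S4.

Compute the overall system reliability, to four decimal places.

0.9875

Parallel (A, B, and C): 1 − (1 − 0.967100)(1 − 0.966500)(1 − 0.740100) = 0.999714
Series ([0.999714] and D): 0.999714 × 0.966200 = 0.965924
Series (E and F): 0.826500 × 0.764400 = 0.631777
Parallel ([0.965924] and [0.631777]): 1 − (1 − 0.965924)(1 − 0.631777) = 0.9875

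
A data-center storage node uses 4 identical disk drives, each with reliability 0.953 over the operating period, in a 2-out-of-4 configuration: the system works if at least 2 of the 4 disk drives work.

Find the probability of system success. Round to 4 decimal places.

0.9996

R = Σ_{i=2}^{4} C(4,i) p^i (1−p)^{4−i} with p = 0.953
C(4,2)·0.953^2·0.047^2 = 0.012037
C(4,3)·0.953^3·0.047^1 = 0.162718
C(4,4)·0.953^4·0.047^0 = 0.824844
Sum = 0.9996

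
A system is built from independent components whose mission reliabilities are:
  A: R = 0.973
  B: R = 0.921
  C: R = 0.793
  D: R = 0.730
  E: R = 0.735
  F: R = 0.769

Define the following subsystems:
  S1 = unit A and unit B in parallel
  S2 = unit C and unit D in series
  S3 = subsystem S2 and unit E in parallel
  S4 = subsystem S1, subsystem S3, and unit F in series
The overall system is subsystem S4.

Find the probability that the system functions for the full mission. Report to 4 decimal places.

0.6817

Parallel (A and B): 1 − (1 − 0.973000)(1 − 0.921000) = 0.997867
Series (C and D): 0.793000 × 0.730000 = 0.578890
Parallel ([0.578890] and E): 1 − (1 − 0.578890)(1 − 0.735000) = 0.888406
Series ([0.997867], [0.888406], and F): 0.997867 × 0.888406 × 0.769000 = 0.6817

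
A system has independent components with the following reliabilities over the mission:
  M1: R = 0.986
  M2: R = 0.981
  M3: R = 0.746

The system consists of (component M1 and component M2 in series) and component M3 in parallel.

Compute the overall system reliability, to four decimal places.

Series (M1 and M2): 0.986000 × 0.981000 = 0.967266
Parallel ([0.967266] and M3): 1 − (1 − 0.967266)(1 − 0.746000) = 0.9917

0.9917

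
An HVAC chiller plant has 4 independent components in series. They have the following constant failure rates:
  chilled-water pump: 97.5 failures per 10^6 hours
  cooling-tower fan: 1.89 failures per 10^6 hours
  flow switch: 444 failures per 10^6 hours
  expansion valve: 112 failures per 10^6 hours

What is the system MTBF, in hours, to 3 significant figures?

Series of exponential components: λ_sys = Σ λ_i
λ_sys = 0.0000975 + 0.00000189 + 0.000444 + 0.000112 = 6.5539e-04 /h
MTBF = 1 / λ_sys = 1530 h

1530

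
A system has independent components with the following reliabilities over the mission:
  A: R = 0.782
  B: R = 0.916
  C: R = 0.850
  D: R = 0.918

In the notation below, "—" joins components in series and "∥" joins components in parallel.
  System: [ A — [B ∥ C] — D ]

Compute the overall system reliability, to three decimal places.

Parallel (B and C): 1 − (1 − 0.91600)(1 − 0.85000) = 0.98740
Series (A, [0.98740], and D): 0.78200 × 0.98740 × 0.91800 = 0.709

0.709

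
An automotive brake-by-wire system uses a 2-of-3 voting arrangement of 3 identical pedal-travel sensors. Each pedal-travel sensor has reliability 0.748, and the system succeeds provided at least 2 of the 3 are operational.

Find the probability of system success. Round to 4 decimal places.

0.8415

R = Σ_{i=2}^{3} C(3,i) p^i (1−p)^{3−i} with p = 0.748
C(3,2)·0.748^2·0.252^1 = 0.422985
C(3,3)·0.748^3·0.252^0 = 0.418509
Sum = 0.8415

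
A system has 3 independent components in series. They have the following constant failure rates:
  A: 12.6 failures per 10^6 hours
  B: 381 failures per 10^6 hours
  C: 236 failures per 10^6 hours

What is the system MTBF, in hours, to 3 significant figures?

1590

Series of exponential components: λ_sys = Σ λ_i
λ_sys = 0.0000126 + 0.000381 + 0.000236 = 6.2960e-04 /h
MTBF = 1 / λ_sys = 1590 h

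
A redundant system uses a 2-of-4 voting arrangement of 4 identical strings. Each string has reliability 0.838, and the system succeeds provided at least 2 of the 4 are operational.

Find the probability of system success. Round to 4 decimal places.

0.9851

R = Σ_{i=2}^{4} C(4,i) p^i (1−p)^{4−i} with p = 0.838
C(4,2)·0.838^2·0.162^2 = 0.110578
C(4,3)·0.838^3·0.162^1 = 0.381335
C(4,4)·0.838^4·0.162^0 = 0.493147
Sum = 0.9851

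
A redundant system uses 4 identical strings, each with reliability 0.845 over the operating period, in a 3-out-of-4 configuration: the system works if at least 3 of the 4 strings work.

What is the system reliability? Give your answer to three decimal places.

R = Σ_{i=3}^{4} C(4,i) p^i (1−p)^{4−i} with p = 0.845
C(4,3)·0.845^3·0.155^1 = 0.37408
C(4,4)·0.845^4·0.155^0 = 0.50983
Sum = 0.884

0.884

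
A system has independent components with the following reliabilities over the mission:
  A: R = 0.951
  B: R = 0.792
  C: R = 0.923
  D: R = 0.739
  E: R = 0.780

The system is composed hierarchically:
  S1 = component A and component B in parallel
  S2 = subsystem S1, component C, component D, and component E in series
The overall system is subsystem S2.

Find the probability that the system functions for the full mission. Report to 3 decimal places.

Parallel (A and B): 1 − (1 − 0.95100)(1 − 0.79200) = 0.98981
Series ([0.98981], C, D, and E): 0.98981 × 0.92300 × 0.73900 × 0.78000 = 0.527

0.527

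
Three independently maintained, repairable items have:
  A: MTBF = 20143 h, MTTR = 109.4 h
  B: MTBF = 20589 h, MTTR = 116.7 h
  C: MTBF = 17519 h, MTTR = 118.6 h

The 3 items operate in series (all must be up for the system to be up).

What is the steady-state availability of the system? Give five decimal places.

0.98234

A(A) = MTBF/(MTBF+MTTR) = 20143/(20143+109.4) = 0.994598
A(B) = MTBF/(MTBF+MTTR) = 20589/(20589+116.7) = 0.994364
A(C) = MTBF/(MTBF+MTTR) = 17519/(17519+118.6) = 0.993276
Series availability: 0.994598 × 0.994364 × 0.993276 = 0.98234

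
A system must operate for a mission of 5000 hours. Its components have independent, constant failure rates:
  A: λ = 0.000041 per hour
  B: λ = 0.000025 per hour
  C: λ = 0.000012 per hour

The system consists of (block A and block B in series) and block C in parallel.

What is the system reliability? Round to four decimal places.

R(A) = exp(−0.000041 × 5000) = 0.814647
R(B) = exp(−0.000025 × 5000) = 0.882497
R(C) = exp(−0.000012 × 5000) = 0.941765
Series (A and B): 0.814647 × 0.882497 = 0.718924
Parallel ([0.718924] and C): 1 − (1 − 0.718924)(1 − 0.941765) = 0.9836

0.9836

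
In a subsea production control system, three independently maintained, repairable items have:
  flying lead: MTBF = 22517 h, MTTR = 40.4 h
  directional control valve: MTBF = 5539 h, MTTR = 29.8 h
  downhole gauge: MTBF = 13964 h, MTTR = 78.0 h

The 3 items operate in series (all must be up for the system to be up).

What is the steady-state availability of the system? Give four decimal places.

0.9874

A(flying lead) = MTBF/(MTBF+MTTR) = 22517/(22517+40.4) = 0.998209
A(directional control valve) = MTBF/(MTBF+MTTR) = 5539/(5539+29.8) = 0.994649
A(downhole gauge) = MTBF/(MTBF+MTTR) = 13964/(13964+78.0) = 0.994445
Series availability: 0.998209 × 0.994649 × 0.994445 = 0.9874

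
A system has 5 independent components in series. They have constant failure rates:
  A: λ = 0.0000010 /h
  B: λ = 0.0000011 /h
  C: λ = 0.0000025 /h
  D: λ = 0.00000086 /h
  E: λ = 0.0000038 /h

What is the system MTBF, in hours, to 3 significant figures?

Series of exponential components: λ_sys = Σ λ_i
λ_sys = 0.0000010 + 0.0000011 + 0.0000025 + 0.00000086 + 0.0000038 = 9.2600e-06 /h
MTBF = 1 / λ_sys = 108000 h

108000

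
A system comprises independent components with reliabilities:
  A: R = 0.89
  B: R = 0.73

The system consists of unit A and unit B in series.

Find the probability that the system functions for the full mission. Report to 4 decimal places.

0.6497

Series (A and B): 0.890000 × 0.730000 = 0.6497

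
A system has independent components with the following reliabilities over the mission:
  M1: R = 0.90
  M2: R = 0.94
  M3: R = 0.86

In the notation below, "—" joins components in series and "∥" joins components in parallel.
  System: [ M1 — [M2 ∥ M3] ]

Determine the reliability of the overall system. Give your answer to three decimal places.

0.892

Parallel (M2 and M3): 1 − (1 − 0.94000)(1 − 0.86000) = 0.99160
Series (M1 and [0.99160]): 0.90000 × 0.99160 = 0.892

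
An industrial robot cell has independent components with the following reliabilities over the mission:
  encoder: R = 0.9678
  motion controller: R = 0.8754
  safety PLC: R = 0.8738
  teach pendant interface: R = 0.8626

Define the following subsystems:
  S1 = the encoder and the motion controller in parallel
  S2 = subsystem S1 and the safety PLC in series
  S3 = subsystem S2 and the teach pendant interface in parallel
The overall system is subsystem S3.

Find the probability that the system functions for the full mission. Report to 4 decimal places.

0.9822

Parallel (encoder and motion controller): 1 − (1 − 0.967800)(1 − 0.875400) = 0.995988
Series ([0.995988] and safety PLC): 0.995988 × 0.873800 = 0.870294
Parallel ([0.870294] and teach pendant interface): 1 − (1 − 0.870294)(1 − 0.862600) = 0.9822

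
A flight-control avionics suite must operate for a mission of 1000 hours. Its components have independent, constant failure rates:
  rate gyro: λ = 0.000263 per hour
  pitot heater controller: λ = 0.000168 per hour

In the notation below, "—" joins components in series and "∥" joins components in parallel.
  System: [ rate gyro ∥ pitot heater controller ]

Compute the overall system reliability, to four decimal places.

0.9642

R(rate gyro) = exp(−0.000263 × 1000) = 0.768742
R(pitot heater controller) = exp(−0.000168 × 1000) = 0.845354
Parallel (rate gyro and pitot heater controller): 1 − (1 − 0.768742)(1 − 0.845354) = 0.9642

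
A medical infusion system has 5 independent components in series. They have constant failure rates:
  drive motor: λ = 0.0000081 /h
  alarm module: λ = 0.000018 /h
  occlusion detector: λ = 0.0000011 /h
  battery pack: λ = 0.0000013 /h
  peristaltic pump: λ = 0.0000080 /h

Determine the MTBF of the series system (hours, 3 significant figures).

27400

Series of exponential components: λ_sys = Σ λ_i
λ_sys = 0.0000081 + 0.000018 + 0.0000011 + 0.0000013 + 0.0000080 = 3.6500e-05 /h
MTBF = 1 / λ_sys = 27400 h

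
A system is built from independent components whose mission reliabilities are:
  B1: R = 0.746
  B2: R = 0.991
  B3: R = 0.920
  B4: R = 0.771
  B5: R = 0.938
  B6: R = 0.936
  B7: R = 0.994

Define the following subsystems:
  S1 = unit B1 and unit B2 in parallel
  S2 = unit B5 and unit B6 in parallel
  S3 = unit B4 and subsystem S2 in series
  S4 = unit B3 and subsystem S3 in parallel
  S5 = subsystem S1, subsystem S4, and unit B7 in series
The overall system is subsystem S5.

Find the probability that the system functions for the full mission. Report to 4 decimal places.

Parallel (B1 and B2): 1 − (1 − 0.746000)(1 − 0.991000) = 0.997714
Parallel (B5 and B6): 1 − (1 − 0.938000)(1 − 0.936000) = 0.996032
Series (B4 and [0.996032]): 0.771000 × 0.996032 = 0.767941
Parallel (B3 and [0.767941]): 1 − (1 − 0.920000)(1 − 0.767941) = 0.981435
Series ([0.997714], [0.981435], and B7): 0.997714 × 0.981435 × 0.994000 = 0.9733

0.9733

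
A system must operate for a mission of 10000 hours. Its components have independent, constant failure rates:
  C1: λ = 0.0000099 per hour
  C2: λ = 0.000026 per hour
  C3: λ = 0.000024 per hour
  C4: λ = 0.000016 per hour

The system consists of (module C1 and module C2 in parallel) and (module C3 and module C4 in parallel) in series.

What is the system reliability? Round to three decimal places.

R(C1) = exp(−0.0000099 × 10000) = 0.90574
R(C2) = exp(−0.000026 × 10000) = 0.77105
R(C3) = exp(−0.000024 × 10000) = 0.78663
R(C4) = exp(−0.000016 × 10000) = 0.85214
Parallel (C1 and C2): 1 − (1 − 0.90574)(1 − 0.77105) = 0.97842
Parallel (C3 and C4): 1 − (1 − 0.78663)(1 − 0.85214) = 0.96845
Series ([0.97842] and [0.96845]): 0.97842 × 0.96845 = 0.948

0.948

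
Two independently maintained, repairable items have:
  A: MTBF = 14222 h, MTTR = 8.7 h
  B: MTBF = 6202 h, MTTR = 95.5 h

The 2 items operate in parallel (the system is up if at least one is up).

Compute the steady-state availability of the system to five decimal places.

A(A) = MTBF/(MTBF+MTTR) = 14222/(14222+8.7) = 0.999389
A(B) = MTBF/(MTBF+MTTR) = 6202/(6202+95.5) = 0.984835
Parallel availability: 1 − (1 − 0.999389)(1 − 0.984835) = 0.99999

0.99999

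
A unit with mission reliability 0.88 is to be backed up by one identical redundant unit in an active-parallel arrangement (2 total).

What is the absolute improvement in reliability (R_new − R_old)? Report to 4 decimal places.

R_before = 0.88
R_after = 1 − (1 − 0.88)^2 = 0.9856
ΔR = 0.9856 − 0.88 = 0.1056

0.1056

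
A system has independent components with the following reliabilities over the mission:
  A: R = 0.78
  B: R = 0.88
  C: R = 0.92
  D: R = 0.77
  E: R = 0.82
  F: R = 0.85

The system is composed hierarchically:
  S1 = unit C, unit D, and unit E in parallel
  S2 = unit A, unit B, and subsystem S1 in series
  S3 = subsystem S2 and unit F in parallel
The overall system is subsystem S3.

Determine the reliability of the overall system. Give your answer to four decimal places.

Parallel (C, D, and E): 1 − (1 − 0.920000)(1 − 0.770000)(1 − 0.820000) = 0.996688
Series (A, B, and [0.996688]): 0.780000 × 0.880000 × 0.996688 = 0.684127
Parallel ([0.684127] and F): 1 − (1 − 0.684127)(1 − 0.850000) = 0.9526

0.9526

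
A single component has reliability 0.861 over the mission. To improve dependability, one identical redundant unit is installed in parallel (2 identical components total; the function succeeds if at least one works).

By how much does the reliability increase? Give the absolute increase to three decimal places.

0.120

R_before = 0.861
R_after = 1 − (1 − 0.861)^2 = 0.981
ΔR = 0.981 − 0.861 = 0.120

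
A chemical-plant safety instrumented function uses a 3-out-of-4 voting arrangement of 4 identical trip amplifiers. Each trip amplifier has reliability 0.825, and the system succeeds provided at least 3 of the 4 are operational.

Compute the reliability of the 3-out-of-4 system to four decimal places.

0.8563

R = Σ_{i=3}^{4} C(4,i) p^i (1−p)^{4−i} with p = 0.825
C(4,3)·0.825^3·0.175^1 = 0.393061
C(4,4)·0.825^4·0.175^0 = 0.463250
Sum = 0.8563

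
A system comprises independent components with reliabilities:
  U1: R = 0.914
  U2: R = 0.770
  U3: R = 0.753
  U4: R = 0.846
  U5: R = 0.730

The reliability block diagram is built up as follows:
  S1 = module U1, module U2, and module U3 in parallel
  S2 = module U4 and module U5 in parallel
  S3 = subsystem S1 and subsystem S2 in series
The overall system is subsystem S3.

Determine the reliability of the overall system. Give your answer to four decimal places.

0.9537

Parallel (U1, U2, and U3): 1 − (1 − 0.914000)(1 − 0.770000)(1 − 0.753000) = 0.995114
Parallel (U4 and U5): 1 − (1 − 0.846000)(1 − 0.730000) = 0.958420
Series ([0.995114] and [0.958420]): 0.995114 × 0.958420 = 0.9537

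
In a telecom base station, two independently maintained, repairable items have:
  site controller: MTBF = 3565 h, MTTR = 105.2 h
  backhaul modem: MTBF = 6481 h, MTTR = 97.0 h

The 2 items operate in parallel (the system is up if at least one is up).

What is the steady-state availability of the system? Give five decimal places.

A(site controller) = MTBF/(MTBF+MTTR) = 3565/(3565+105.2) = 0.971337
A(backhaul modem) = MTBF/(MTBF+MTTR) = 6481/(6481+97.0) = 0.985254
Parallel availability: 1 − (1 − 0.971337)(1 − 0.985254) = 0.99958

0.99958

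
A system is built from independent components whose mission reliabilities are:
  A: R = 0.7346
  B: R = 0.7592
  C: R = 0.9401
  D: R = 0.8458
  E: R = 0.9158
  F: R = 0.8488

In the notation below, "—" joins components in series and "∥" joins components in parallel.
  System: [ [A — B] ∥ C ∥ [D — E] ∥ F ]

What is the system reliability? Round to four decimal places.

0.9991

Series (A and B): 0.734600 × 0.759200 = 0.557708
Series (D and E): 0.845800 × 0.915800 = 0.774584
Parallel ([0.557708], C, [0.774584], and F): 1 − (1 − 0.557708)(1 − 0.940100)(1 − 0.774584)(1 − 0.848800) = 0.9991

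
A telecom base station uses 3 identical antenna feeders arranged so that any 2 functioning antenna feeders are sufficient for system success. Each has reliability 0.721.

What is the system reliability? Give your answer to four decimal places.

R = Σ_{i=2}^{3} C(3,i) p^i (1−p)^{3−i} with p = 0.721
C(3,2)·0.721^2·0.279^1 = 0.435107
C(3,3)·0.721^3·0.279^0 = 0.374805
Sum = 0.8099

0.8099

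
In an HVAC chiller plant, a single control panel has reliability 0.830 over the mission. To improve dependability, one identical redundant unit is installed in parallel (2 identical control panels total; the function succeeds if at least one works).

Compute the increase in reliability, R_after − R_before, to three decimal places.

R_before = 0.830
R_after = 1 − (1 − 0.830)^2 = 0.971
ΔR = 0.971 − 0.830 = 0.141

0.141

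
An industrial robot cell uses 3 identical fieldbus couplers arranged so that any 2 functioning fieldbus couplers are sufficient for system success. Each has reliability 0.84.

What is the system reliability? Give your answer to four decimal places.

R = Σ_{i=2}^{3} C(3,i) p^i (1−p)^{3−i} with p = 0.84
C(3,2)·0.84^2·0.16^1 = 0.338688
C(3,3)·0.84^3·0.16^0 = 0.592704
Sum = 0.9314

0.9314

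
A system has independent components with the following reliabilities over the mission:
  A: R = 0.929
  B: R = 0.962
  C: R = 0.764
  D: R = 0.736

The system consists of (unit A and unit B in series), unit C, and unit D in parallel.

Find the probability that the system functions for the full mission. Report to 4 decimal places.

Series (A and B): 0.929000 × 0.962000 = 0.893698
Parallel ([0.893698], C, and D): 1 − (1 − 0.893698)(1 − 0.764000)(1 − 0.736000) = 0.9934

0.9934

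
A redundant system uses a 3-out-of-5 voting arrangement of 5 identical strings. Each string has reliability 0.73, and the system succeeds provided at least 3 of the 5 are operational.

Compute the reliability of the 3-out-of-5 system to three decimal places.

0.874

R = Σ_{i=3}^{5} C(5,i) p^i (1−p)^{5−i} with p = 0.73
C(5,3)·0.73^3·0.27^2 = 0.28359
C(5,4)·0.73^4·0.27^1 = 0.38338
C(5,5)·0.73^5·0.27^0 = 0.20731
Sum = 0.874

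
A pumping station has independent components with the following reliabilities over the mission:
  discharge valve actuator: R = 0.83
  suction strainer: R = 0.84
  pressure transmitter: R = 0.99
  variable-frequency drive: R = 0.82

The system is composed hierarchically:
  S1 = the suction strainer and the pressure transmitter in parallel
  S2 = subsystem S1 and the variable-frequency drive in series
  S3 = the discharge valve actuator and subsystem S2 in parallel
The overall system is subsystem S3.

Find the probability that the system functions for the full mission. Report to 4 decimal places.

Parallel (suction strainer and pressure transmitter): 1 − (1 − 0.840000)(1 − 0.990000) = 0.998400
Series ([0.998400] and variable-frequency drive): 0.998400 × 0.820000 = 0.818688
Parallel (discharge valve actuator and [0.818688]): 1 − (1 − 0.830000)(1 − 0.818688) = 0.9692

0.9692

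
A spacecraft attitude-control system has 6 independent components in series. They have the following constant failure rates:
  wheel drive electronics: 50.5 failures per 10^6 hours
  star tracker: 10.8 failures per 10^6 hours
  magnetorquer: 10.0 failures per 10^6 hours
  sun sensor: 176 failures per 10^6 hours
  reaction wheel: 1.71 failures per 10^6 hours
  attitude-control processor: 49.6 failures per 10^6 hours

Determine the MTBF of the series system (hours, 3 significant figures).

Series of exponential components: λ_sys = Σ λ_i
λ_sys = 0.0000505 + 0.0000108 + 0.0000100 + 0.000176 + 0.00000171 + 0.0000496 = 2.9861e-04 /h
MTBF = 1 / λ_sys = 3350 h

3350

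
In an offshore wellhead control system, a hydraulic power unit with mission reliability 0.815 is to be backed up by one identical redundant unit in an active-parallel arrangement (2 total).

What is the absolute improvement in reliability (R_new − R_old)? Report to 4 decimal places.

0.1508

R_before = 0.815
R_after = 1 − (1 − 0.815)^2 = 0.9658
ΔR = 0.9658 − 0.815 = 0.1508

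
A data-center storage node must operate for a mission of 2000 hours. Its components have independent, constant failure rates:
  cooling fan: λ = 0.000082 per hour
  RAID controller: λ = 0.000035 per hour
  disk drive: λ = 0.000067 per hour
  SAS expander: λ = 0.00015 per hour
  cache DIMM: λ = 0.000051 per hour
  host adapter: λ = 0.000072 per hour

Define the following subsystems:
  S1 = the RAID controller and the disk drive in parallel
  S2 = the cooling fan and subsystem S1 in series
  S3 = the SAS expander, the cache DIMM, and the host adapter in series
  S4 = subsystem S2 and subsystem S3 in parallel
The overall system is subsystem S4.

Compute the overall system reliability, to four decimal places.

R(cooling fan) = exp(−0.000082 × 2000) = 0.848742
R(RAID controller) = exp(−0.000035 × 2000) = 0.932394
R(disk drive) = exp(−0.000067 × 2000) = 0.874590
R(SAS expander) = exp(−0.00015 × 2000) = 0.740818
R(cache DIMM) = exp(−0.000051 × 2000) = 0.903030
R(host adapter) = exp(−0.000072 × 2000) = 0.865888
Parallel (RAID controller and disk drive): 1 − (1 − 0.932394)(1 − 0.874590) = 0.991522
Series (cooling fan and [0.991522]): 0.848742 × 0.991522 = 0.841546
Series (SAS expander, cache DIMM, and host adapter): 0.740818 × 0.903030 × 0.865888 = 0.579263
Parallel ([0.841546] and [0.579263]): 1 − (1 − 0.841546)(1 − 0.579263) = 0.9333

0.9333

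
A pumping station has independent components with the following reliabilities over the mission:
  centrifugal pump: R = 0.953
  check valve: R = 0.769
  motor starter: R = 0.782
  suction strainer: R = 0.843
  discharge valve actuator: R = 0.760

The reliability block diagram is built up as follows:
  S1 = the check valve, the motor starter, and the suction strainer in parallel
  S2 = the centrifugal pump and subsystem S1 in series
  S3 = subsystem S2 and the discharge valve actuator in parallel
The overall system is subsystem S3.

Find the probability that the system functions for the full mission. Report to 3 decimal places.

Parallel (check valve, motor starter, and suction strainer): 1 − (1 − 0.76900)(1 − 0.78200)(1 − 0.84300) = 0.99209
Series (centrifugal pump and [0.99209]): 0.95300 × 0.99209 = 0.94546
Parallel ([0.94546] and discharge valve actuator): 1 − (1 − 0.94546)(1 − 0.76000) = 0.987

0.987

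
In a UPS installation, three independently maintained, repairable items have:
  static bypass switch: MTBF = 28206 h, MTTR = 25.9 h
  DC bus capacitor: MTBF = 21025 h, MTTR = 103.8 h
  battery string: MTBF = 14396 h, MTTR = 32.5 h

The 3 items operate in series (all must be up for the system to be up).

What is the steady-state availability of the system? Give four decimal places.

A(static bypass switch) = MTBF/(MTBF+MTTR) = 28206/(28206+25.9) = 0.999083
A(DC bus capacitor) = MTBF/(MTBF+MTTR) = 21025/(21025+103.8) = 0.995087
A(battery string) = MTBF/(MTBF+MTTR) = 14396/(14396+32.5) = 0.997748
Series availability: 0.999083 × 0.995087 × 0.997748 = 0.9919

0.9919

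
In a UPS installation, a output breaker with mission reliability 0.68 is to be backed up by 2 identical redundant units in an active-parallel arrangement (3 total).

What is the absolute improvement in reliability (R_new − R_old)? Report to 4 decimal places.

R_before = 0.68
R_after = 1 − (1 − 0.68)^3 = 0.9672
ΔR = 0.9672 − 0.68 = 0.2872

0.2872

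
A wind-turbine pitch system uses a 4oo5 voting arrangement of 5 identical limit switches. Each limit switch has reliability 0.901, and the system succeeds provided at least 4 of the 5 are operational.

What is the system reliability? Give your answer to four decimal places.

R = Σ_{i=4}^{5} C(5,i) p^i (1−p)^{5−i} with p = 0.901
C(5,4)·0.901^4·0.099^1 = 0.326215
C(5,5)·0.901^5·0.099^0 = 0.593778
Sum = 0.9200

0.9200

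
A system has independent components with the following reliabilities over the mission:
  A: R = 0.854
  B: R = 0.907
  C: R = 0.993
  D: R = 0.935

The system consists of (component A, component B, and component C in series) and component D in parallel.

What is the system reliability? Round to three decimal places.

0.985

Series (A, B, and C): 0.85400 × 0.90700 × 0.99300 = 0.76916
Parallel ([0.76916] and D): 1 − (1 − 0.76916)(1 − 0.93500) = 0.985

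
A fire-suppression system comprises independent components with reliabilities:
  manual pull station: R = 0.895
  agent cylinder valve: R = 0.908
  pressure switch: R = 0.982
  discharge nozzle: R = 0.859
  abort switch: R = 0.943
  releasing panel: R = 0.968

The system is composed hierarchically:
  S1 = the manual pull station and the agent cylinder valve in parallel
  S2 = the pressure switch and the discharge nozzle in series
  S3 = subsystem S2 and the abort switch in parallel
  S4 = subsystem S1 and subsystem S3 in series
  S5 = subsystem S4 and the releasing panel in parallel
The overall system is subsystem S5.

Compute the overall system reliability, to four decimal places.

0.9994

Parallel (manual pull station and agent cylinder valve): 1 − (1 − 0.895000)(1 − 0.908000) = 0.990340
Series (pressure switch and discharge nozzle): 0.982000 × 0.859000 = 0.843538
Parallel ([0.843538] and abort switch): 1 − (1 − 0.843538)(1 − 0.943000) = 0.991082
Series ([0.990340] and [0.991082]): 0.990340 × 0.991082 = 0.981508
Parallel ([0.981508] and releasing panel): 1 − (1 − 0.981508)(1 − 0.968000) = 0.9994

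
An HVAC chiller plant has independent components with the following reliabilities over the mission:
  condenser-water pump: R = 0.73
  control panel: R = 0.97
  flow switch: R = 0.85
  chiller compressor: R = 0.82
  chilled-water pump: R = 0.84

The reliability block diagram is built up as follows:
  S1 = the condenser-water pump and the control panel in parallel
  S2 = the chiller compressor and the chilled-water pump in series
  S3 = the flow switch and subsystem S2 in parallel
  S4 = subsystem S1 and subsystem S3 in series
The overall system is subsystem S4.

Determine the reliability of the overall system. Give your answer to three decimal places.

0.946

Parallel (condenser-water pump and control panel): 1 − (1 − 0.73000)(1 − 0.97000) = 0.99190
Series (chiller compressor and chilled-water pump): 0.82000 × 0.84000 = 0.68880
Parallel (flow switch and [0.68880]): 1 − (1 − 0.85000)(1 − 0.68880) = 0.95332
Series ([0.99190] and [0.95332]): 0.99190 × 0.95332 = 0.946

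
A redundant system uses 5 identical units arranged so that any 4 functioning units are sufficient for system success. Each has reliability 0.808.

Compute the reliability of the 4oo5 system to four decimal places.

0.7536

R = Σ_{i=4}^{5} C(5,i) p^i (1−p)^{5−i} with p = 0.808
C(5,4)·0.808^4·0.192^1 = 0.409182
C(5,5)·0.808^5·0.192^0 = 0.344395
Sum = 0.7536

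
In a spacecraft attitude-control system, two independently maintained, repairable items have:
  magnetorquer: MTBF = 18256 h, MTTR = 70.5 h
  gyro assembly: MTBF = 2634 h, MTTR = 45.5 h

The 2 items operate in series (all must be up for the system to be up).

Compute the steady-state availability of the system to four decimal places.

A(magnetorquer) = MTBF/(MTBF+MTTR) = 18256/(18256+70.5) = 0.996153
A(gyro assembly) = MTBF/(MTBF+MTTR) = 2634/(2634+45.5) = 0.983019
Series availability: 0.996153 × 0.983019 = 0.9792

0.9792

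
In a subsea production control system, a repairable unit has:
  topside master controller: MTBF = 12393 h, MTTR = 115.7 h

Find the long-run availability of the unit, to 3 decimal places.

A(topside master controller) = MTBF/(MTBF+MTTR) = 12393/(12393+115.7) = 0.991

0.991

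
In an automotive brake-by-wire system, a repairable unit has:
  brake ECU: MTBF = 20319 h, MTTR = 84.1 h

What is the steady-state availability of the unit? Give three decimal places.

0.996

A(brake ECU) = MTBF/(MTBF+MTTR) = 20319/(20319+84.1) = 0.996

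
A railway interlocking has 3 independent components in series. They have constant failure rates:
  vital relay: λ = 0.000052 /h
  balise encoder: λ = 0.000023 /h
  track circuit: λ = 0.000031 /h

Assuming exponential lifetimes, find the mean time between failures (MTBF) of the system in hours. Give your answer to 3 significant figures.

Series of exponential components: λ_sys = Σ λ_i
λ_sys = 0.000052 + 0.000023 + 0.000031 = 1.0600e-04 /h
MTBF = 1 / λ_sys = 9430 h

9430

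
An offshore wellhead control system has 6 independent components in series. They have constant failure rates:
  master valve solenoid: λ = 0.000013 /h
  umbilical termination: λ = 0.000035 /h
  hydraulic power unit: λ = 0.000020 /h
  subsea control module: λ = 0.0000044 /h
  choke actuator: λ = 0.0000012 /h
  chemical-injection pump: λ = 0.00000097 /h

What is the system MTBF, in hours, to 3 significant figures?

13400

Series of exponential components: λ_sys = Σ λ_i
λ_sys = 0.000013 + 0.000035 + 0.000020 + 0.0000044 + 0.0000012 + 0.00000097 = 7.4570e-05 /h
MTBF = 1 / λ_sys = 13400 h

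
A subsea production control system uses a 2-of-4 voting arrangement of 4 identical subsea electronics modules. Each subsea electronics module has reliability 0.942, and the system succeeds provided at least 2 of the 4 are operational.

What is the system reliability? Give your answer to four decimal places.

0.9993

R = Σ_{i=2}^{4} C(4,i) p^i (1−p)^{4−i} with p = 0.942
C(4,2)·0.942^2·0.058^2 = 0.017911
C(4,3)·0.942^3·0.058^1 = 0.193928
C(4,4)·0.942^4·0.058^0 = 0.787415
Sum = 0.9993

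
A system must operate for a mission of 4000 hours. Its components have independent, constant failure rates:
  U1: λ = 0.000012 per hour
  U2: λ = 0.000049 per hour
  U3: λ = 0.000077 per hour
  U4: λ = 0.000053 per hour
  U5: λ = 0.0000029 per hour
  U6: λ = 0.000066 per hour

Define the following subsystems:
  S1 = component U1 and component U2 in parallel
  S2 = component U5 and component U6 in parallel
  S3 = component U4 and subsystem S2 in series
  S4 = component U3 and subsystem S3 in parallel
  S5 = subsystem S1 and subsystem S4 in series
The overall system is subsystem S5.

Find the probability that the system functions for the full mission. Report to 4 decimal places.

R(U1) = exp(−0.000012 × 4000) = 0.953134
R(U2) = exp(−0.000049 × 4000) = 0.822012
R(U3) = exp(−0.000077 × 4000) = 0.734915
R(U4) = exp(−0.000053 × 4000) = 0.808965
R(U5) = exp(−0.0000029 × 4000) = 0.988467
R(U6) = exp(−0.000066 × 4000) = 0.767974
Parallel (U1 and U2): 1 − (1 − 0.953134)(1 − 0.822012) = 0.991658
Parallel (U5 and U6): 1 − (1 − 0.988467)(1 − 0.767974) = 0.997324
Series (U4 and [0.997324]): 0.808965 × 0.997324 = 0.806800
Parallel (U3 and [0.806800]): 1 − (1 − 0.734915)(1 − 0.806800) = 0.948786
Series ([0.991658] and [0.948786]): 0.991658 × 0.948786 = 0.9409

0.9409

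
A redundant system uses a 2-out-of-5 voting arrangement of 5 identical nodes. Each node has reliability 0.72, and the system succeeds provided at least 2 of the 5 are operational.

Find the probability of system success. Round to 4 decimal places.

R = Σ_{i=2}^{5} C(5,i) p^i (1−p)^{5−i} with p = 0.72
C(5,2)·0.72^2·0.28^3 = 0.113799
C(5,3)·0.72^3·0.28^2 = 0.292626
C(5,4)·0.72^4·0.28^1 = 0.376234
C(5,5)·0.72^5·0.28^0 = 0.193492
Sum = 0.9762

0.9762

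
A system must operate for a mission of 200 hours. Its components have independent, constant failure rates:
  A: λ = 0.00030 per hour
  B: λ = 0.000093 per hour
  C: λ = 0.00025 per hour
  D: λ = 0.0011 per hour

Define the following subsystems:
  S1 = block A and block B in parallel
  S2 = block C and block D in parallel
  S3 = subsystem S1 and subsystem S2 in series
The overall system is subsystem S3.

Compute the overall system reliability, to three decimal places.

R(A) = exp(−0.00030 × 200) = 0.94176
R(B) = exp(−0.000093 × 200) = 0.98157
R(C) = exp(−0.00025 × 200) = 0.95123
R(D) = exp(−0.0011 × 200) = 0.80252
Parallel (A and B): 1 − (1 − 0.94176)(1 − 0.98157) = 0.99893
Parallel (C and D): 1 − (1 − 0.95123)(1 − 0.80252) = 0.99037
Series ([0.99893] and [0.99037]): 0.99893 × 0.99037 = 0.989

0.989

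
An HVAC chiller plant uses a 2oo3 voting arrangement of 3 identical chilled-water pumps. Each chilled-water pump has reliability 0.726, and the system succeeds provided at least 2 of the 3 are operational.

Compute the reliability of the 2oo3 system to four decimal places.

R = Σ_{i=2}^{3} C(3,i) p^i (1−p)^{3−i} with p = 0.726
C(3,2)·0.726^2·0.274^1 = 0.433256
C(3,3)·0.726^3·0.274^0 = 0.382657
Sum = 0.8159

0.8159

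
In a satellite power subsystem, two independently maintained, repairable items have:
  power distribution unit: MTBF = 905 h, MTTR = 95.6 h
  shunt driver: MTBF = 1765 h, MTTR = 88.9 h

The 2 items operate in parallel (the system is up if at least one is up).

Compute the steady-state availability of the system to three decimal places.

A(power distribution unit) = MTBF/(MTBF+MTTR) = 905/(905+95.6) = 0.904457
A(shunt driver) = MTBF/(MTBF+MTTR) = 1765/(1765+88.9) = 0.952047
Parallel availability: 1 − (1 − 0.904457)(1 − 0.952047) = 0.995

0.995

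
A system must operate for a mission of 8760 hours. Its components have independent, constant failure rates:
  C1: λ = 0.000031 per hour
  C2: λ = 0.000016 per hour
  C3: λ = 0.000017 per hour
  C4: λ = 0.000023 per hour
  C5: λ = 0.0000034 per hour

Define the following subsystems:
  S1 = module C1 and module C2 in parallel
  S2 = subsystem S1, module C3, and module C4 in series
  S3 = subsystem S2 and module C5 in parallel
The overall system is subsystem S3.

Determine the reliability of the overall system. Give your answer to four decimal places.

R(C1) = exp(−0.000031 × 8760) = 0.762190
R(C2) = exp(−0.000016 × 8760) = 0.869219
R(C3) = exp(−0.000017 × 8760) = 0.861638
R(C4) = exp(−0.000023 × 8760) = 0.817520
R(C5) = exp(−0.0000034 × 8760) = 0.970655
Parallel (C1 and C2): 1 − (1 − 0.762190)(1 − 0.869219) = 0.968899
Series ([0.968899], C3, and C4): 0.968899 × 0.861638 × 0.817520 = 0.682499
Parallel ([0.682499] and C5): 1 − (1 − 0.682499)(1 − 0.970655) = 0.9907

0.9907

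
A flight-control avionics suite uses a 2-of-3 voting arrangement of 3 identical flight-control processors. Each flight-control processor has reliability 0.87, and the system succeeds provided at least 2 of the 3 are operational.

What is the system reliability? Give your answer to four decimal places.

0.9537

R = Σ_{i=2}^{3} C(3,i) p^i (1−p)^{3−i} with p = 0.87
C(3,2)·0.87^2·0.13^1 = 0.295191
C(3,3)·0.87^3·0.13^0 = 0.658503
Sum = 0.9537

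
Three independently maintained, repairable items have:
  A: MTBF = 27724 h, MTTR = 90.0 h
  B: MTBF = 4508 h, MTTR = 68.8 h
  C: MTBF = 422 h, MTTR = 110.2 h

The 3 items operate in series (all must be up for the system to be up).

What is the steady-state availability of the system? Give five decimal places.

A(A) = MTBF/(MTBF+MTTR) = 27724/(27724+90.0) = 0.996764
A(B) = MTBF/(MTBF+MTTR) = 4508/(4508+68.8) = 0.984968
A(C) = MTBF/(MTBF+MTTR) = 422/(422+110.2) = 0.792935
Series availability: 0.996764 × 0.984968 × 0.792935 = 0.77849

0.77849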